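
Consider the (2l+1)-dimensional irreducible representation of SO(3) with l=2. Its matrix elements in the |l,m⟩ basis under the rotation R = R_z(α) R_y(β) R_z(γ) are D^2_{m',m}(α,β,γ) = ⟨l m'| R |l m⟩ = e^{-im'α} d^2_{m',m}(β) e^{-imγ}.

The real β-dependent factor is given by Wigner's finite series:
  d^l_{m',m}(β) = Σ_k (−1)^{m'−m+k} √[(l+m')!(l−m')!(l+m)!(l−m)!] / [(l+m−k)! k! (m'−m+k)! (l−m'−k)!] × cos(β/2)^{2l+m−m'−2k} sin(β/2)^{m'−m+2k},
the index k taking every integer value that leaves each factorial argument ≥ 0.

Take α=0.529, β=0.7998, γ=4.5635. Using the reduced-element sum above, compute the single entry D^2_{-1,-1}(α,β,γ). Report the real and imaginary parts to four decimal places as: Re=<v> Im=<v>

Re=0.1239 Im=-0.3102

First d^2_{-1,-1}(β=0.7998), then the phase factors e^{-i(-1)α} and e^{-i(-1)γ}:
c=cos(0.7998/2)=0.921100, s=sin(0.7998/2)=0.389326; N=√[1·6·1·6]=6.000000
k: max(0,(-1)−(-1))=0 … min(2+(-1),2−(-1))=1
  k=0: (−1)^0·6.0000/(6)·0.9211^4·0.3893^0 = +0.719825
  k=1: (−1)^1·6.0000/(2)·0.9211^2·0.3893^2 = -0.385800
d^2_{-1,-1}(0.7998) = +0.719825 -0.385800 = +0.334025
Phases: e^{-i·(-1)·0.529}=+0.863312+0.504670i, e^{-i·(-1)·4.5635}=-0.148339-0.988936i ⇒ D=+0.123931-0.310184i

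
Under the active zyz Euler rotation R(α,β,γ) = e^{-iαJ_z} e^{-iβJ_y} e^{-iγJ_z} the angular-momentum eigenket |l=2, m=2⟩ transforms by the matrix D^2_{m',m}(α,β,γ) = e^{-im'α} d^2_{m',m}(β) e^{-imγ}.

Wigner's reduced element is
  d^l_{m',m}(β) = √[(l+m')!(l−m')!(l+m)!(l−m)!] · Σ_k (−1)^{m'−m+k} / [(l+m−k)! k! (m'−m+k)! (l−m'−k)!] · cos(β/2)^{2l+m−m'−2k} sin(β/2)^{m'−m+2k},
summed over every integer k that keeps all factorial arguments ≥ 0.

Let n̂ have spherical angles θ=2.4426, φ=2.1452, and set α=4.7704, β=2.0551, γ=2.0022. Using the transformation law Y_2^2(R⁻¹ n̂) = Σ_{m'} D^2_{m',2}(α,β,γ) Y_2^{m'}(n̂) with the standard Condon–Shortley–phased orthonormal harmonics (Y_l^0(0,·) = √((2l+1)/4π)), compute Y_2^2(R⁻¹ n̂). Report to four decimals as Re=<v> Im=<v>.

Need the full column D^2_{m',2} for m'=−2..2 at α=4.7704, β=2.0551, γ=2.0022.
cos(β/2)=0.516918, sin(β/2)=0.856035
d^2_{-2,2}: single k=4 term ⇒ +0.536990;  D = +0.394084-0.364768i
d^2_{-1,2}: single k=3 term ⇒ +0.648524;  D = +0.467384+0.449595i
d^2_{0,2}: single k=2 term ⇒ +0.479625;  D = -0.311903+0.364357i
d^2_{1,2}: single k=1 term ⇒ +0.236475;  D = -0.188257-0.143107i
d^2_{2,2}: single k=0 term ⇒ +0.071398;  D = +0.039840-0.059249i
Y_2^{m'}(θ=2.4426,φ=2.1452) and Σ D·Y over m':
  (+0.3941-0.3648i)·(-0.0655+0.1459i)  (+0.4674+0.4496i)·(+0.2067+0.3195i)  (-0.3119+0.3644i)·(+0.2390+0.0000i)  (-0.1883-0.1431i)·(-0.2067+0.3195i)  (+0.0398-0.0592i)·(-0.0655-0.1459i)
Y_2^2(R⁻¹ n̂) = -0.020762+0.378264i

Re=-0.0208 Im=0.3783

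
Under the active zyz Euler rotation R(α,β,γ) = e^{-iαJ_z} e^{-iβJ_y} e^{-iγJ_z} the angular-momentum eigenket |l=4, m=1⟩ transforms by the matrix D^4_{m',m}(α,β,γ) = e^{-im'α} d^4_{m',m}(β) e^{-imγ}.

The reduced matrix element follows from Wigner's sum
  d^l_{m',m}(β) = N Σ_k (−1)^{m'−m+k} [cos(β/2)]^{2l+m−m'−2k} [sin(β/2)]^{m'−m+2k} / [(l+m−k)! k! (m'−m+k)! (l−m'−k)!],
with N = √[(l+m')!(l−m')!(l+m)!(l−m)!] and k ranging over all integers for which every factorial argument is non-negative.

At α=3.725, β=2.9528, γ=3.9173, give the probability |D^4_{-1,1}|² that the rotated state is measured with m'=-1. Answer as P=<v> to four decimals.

P=0.7014

First d^4_{-1,1}(β=2.9528), then the phase factors e^{-i(-1)α} and e^{-i(1)γ}:
With c≡cos(β/2)=0.094256 and s≡sin(β/2)=0.995548, N=[6·120·120·6]^{1/2}=720.000000
Admissible k: 2..5 (factorial args all ≥0)
  k=2: (−1)^0·720.0000/(72)·0.0943^6·0.9955^2 = +0.000007
  k=3: (−1)^1·720.0000/(24)·0.0943^4·0.9955^4 = -0.002326
  k=4: (−1)^2·720.0000/(48)·0.0943^2·0.9955^6 = +0.129743
  k=5: (−1)^3·720.0000/(720)·0.0943^0·0.9955^8 = -0.964934
d^4_{-1,1}(2.9528) = +0.000007 -0.002326 +0.129743 -0.964934 = -0.837510
|D^4_{-1,1}|² = |d^4_{-1,1}(β)|² = (-0.837510)² = 0.701423 (the z-rotation phases have unit modulus)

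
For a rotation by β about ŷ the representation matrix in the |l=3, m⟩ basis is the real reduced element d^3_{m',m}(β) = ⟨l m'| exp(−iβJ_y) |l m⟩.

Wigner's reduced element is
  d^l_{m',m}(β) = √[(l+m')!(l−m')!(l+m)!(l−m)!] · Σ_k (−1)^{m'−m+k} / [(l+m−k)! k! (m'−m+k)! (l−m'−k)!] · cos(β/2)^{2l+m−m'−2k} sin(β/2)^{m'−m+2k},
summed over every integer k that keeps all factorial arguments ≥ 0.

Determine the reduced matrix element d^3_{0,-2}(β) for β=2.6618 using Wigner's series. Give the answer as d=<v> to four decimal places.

d^3_{0,-2}(β=2.6618) via Wigner's sum:
Half-angle: c=0.237602, s=0.971363. N=√(6·6·1·120)=65.726707
The bounds max(0,m−m')=0 and min(l+m,l−m')=1 give 2 terms
  k=0: (−1)^2·65.7267/(12)·0.2376^4·0.9714^2 = +0.016471
  k=1: (−1)^3·65.7267/(12)·0.2376^2·0.9714^4 = -0.275287
d^3_{0,-2}(2.6618) = +0.016471 -0.275287 = -0.258816

d=-0.2588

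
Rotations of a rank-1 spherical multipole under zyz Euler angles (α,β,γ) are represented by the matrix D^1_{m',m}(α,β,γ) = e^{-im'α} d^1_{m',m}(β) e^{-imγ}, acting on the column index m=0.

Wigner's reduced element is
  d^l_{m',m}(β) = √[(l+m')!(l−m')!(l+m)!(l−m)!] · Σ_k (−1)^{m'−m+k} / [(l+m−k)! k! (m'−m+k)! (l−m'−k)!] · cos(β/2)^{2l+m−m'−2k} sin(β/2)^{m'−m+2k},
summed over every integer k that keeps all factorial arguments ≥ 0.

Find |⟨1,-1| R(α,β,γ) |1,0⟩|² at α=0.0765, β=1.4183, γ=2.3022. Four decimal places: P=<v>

P=0.4885

First d^1_{-1,0}(β=1.4183), then the phase factors e^{-i(-1)α} and e^{-i(0)γ}:
Half-angle: c=0.758916, s=0.651189. N=√(1·2·1·1)=1.414214
k∈{1} keeps every argument non-negative
  k=1: (−1)^0·1.4142/(1)·0.7589^1·0.6512^1 = +0.698901
d^1_{-1,0}(1.4183) = +0.698901
|D^1_{-1,0}|² = |d^1_{-1,0}(β)|² = (+0.698901)² = 0.488462 (the z-rotation phases have unit modulus)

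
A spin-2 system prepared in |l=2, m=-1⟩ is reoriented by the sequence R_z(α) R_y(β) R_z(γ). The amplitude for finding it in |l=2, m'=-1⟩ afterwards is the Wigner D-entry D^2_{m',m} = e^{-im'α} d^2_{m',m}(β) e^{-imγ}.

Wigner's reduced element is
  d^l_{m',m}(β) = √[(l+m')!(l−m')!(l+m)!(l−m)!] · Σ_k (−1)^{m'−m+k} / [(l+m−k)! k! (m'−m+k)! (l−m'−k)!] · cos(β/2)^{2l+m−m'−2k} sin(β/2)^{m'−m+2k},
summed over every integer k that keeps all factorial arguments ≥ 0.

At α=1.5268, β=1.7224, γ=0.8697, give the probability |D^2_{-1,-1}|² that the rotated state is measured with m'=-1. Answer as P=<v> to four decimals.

P=0.3055

D^2_{-1,-1}(1.5268,1.7224,0.8697) = e^{-i·-1·1.5268}·d^2_{-1,-1}(1.7224)·e^{-i·-1·0.8697}. Compute d first:
c=cos(1.7224/2)=0.651528, s=sin(1.7224/2)=0.758625; N=√[1·6·1·6]=6.000000
The bounds max(0,m−m')=0 and min(l+m,l−m')=1 give 2 terms
  k=0: (−1)^0·6.0000/(6)·0.6515^4·0.7586^0 = +0.180190
  k=1: (−1)^1·6.0000/(2)·0.6515^2·0.7586^2 = -0.732894
d^2_{-1,-1}(1.7224) = +0.180190 -0.732894 = -0.552704
|D^2_{-1,-1}|² = |d^2_{-1,-1}(β)|² = (-0.552704)² = 0.305481 (the z-rotation phases have unit modulus)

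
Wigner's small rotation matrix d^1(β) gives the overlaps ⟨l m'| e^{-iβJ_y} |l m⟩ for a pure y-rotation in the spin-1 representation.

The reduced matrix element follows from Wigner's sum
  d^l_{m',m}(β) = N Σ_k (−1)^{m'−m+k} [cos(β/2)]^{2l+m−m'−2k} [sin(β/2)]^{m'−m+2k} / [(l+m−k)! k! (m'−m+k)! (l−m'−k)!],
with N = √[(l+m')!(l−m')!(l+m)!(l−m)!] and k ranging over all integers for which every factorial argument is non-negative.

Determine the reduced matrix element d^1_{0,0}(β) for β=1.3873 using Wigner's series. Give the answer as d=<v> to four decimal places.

d=0.1825

d^1_{0,0}(β=1.3873) via Wigner's sum:
With c≡cos(β/2)=0.768918 and s≡sin(β/2)=0.639348, N=[1·1·1·1]^{1/2}=1.000000
k: max(0,(0)−(0))=0 … min(1+(0),1−(0))=1
  k=0: (−1)^0·1.0000/(1)·0.7689^2·0.6393^0 = +0.591234
  k=1: (−1)^1·1.0000/(1)·0.7689^0·0.6393^2 = -0.408766
d^1_{0,0}(1.3873) = +0.591234 -0.408766 = +0.182468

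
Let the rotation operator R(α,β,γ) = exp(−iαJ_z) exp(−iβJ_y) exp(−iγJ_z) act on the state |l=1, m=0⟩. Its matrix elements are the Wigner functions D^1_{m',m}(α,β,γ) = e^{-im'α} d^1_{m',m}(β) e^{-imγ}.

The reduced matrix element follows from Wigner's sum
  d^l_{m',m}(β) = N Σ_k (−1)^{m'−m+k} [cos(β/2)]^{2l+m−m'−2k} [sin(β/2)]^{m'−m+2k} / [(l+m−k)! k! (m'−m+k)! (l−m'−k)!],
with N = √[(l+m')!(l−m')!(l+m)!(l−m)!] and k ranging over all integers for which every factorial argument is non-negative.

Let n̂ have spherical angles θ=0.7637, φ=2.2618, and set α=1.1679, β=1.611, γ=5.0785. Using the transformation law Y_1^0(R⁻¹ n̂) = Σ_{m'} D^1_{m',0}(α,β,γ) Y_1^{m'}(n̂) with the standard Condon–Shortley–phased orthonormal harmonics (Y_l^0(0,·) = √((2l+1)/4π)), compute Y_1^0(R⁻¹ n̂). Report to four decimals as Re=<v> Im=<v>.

Need the full column D^1_{m',0} for m'=−1..1 at α=1.1679, β=1.611, γ=5.0785.
cos(β/2)=0.692751, sin(β/2)=0.721177
d^1_{-1,0}: single k=1 term ⇒ +0.706535;  D = +0.277022+0.649963i
d^1_{0,0}: k∈[0..1] ⇒ +0.479904 -0.520096 = -0.040193;  D = -0.040193+0.000000i
d^1_{1,0}: single k=0 term ⇒ -0.706535;  D = -0.277022+0.649963i
Y_1^{m'}(θ=0.7637,φ=2.2618) and Σ D·Y over m':
  (+0.2770+0.6500i)·(-0.1523-0.1841i)  (-0.0402+0.0000i)·(+0.3529+0.0000i)  (-0.2770+0.6500i)·(+0.1523-0.1841i)
Y_1^0(R⁻¹ n̂) = +0.140802+0.000000i

Re=0.1408 Im=0.0000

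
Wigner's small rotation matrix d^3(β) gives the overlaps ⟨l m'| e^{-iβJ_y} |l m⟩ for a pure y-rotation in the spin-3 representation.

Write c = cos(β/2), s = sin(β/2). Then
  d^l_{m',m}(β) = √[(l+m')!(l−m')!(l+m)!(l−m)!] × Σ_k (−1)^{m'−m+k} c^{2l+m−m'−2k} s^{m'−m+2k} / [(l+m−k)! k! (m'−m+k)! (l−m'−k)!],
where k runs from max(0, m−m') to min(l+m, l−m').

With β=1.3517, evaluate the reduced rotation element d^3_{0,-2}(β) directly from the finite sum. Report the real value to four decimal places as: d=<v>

d=0.2836

d^3_{0,-2}(β=1.3517) via Wigner's sum:
Half-angle: c=0.780176, s=0.625561. N=√(6·6·1·120)=65.726707
Admissible k: 0..1 (factorial args all ≥0)
  k=0: (−1)^2·65.7267/(12)·0.7802^4·0.6256^2 = +0.794088
  k=1: (−1)^3·65.7267/(12)·0.7802^2·0.6256^4 = -0.510532
d^3_{0,-2}(1.3517) = +0.794088 -0.510532 = +0.283556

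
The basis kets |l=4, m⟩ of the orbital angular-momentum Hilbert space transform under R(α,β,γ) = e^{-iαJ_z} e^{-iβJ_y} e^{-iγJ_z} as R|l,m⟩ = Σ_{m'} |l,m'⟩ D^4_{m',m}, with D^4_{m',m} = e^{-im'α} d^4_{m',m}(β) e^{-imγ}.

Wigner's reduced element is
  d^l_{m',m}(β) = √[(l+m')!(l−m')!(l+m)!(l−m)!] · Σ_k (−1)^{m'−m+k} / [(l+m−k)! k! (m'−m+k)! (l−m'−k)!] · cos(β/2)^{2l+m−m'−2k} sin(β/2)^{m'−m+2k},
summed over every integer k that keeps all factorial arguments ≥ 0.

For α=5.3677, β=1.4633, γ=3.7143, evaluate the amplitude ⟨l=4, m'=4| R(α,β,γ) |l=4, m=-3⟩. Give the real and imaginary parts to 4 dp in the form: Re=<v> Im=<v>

Split into d^4_{4,-3}(β=1.4633) × two z-phases.
c=cos(1.4633/2)=0.744073, s=sin(1.4633/2)=0.668098; N=√[40320·1·1·5040]=14255.272709
Admissible k: 0..0 (factorial args all ≥0)
  k=0: (−1)^7·14255.2727/(5040)·0.7441^1·0.6681^7 = -0.125038
d^4_{4,-3}(1.4633) = -0.125038
Phases: e^{-i·(4)·5.3677}=-0.867646-0.497183i, e^{-i·(-3)·3.7143}=+0.146793-0.989167i ⇒ D=+0.077419-0.098188i

Re=0.0774 Im=-0.0982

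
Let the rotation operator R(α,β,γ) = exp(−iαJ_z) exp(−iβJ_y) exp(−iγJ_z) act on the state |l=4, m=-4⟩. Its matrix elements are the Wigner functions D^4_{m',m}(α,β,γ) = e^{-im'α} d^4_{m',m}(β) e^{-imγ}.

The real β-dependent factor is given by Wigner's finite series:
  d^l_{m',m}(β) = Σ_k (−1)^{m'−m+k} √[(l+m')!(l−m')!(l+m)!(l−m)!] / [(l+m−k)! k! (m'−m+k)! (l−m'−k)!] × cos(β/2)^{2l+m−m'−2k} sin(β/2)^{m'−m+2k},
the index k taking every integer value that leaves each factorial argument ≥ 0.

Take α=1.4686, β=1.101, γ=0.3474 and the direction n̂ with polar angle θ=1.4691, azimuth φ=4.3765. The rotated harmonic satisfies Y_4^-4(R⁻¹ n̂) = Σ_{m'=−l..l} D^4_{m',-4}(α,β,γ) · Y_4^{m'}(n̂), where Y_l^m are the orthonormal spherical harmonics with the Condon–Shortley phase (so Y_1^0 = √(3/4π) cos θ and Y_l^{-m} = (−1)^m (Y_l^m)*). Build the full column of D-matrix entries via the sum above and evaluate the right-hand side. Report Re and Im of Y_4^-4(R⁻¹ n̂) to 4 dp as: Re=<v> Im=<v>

Need the full column D^4_{m',-4} for m'=−4..4 at α=1.4686, β=1.101, γ=0.3474.
cos(β/2)=0.852263, sin(β/2)=0.523113
d^4_{-4,-4}: single k=0 term ⇒ +0.278349;  D = +0.154858+0.231294i
d^4_{-3,-4}: single k=0 term ⇒ -0.483233;  D = -0.426875+0.226477i
d^4_{-2,-4}: single k=0 term ⇒ +0.554898;  D = -0.208700-0.514155i
d^4_{-1,-4}: single k=0 term ⇒ -0.481670;  D = +0.462458-0.134682i
d^4_{0,-4}: single k=0 term ⇒ +0.330542;  D = +0.059566+0.325131i
d^4_{1,-4}: single k=0 term ⇒ -0.181466;  D = -0.180900+0.014321i
d^4_{2,-4}: single k=0 term ⇒ +0.078759;  D = +0.001827-0.078738i
d^4_{3,-4}: single k=0 term ⇒ -0.025840;  D = +0.025637+0.003232i
d^4_{4,-4}: single k=0 term ⇒ +0.005607;  D = -0.001265+0.005463i
Y_4^{m'}(θ=1.4691,φ=4.3765) and Σ D·Y over m':
  (+0.1549+0.2313i)·(+0.0977+0.4223i)  (-0.4269+0.2265i)·(+0.1058-0.0668i)  (-0.2087-0.5142i)·(+0.2404+0.1912i)  (+0.4625-0.1347i)·(+0.0461-0.1321i)  (+0.0596+0.3251i)·(+0.2850+0.0000i)  (-0.1809+0.0143i)·(-0.0461-0.1321i)  (+0.0018-0.0787i)·(+0.2404-0.1912i)  (+0.0256+0.0032i)·(-0.1058-0.0668i)  (-0.0013+0.0055i)·(+0.0977-0.4223i)
Y_4^-4(R⁻¹ n̂) = -0.048651+0.005281i

Re=-0.0487 Im=0.0053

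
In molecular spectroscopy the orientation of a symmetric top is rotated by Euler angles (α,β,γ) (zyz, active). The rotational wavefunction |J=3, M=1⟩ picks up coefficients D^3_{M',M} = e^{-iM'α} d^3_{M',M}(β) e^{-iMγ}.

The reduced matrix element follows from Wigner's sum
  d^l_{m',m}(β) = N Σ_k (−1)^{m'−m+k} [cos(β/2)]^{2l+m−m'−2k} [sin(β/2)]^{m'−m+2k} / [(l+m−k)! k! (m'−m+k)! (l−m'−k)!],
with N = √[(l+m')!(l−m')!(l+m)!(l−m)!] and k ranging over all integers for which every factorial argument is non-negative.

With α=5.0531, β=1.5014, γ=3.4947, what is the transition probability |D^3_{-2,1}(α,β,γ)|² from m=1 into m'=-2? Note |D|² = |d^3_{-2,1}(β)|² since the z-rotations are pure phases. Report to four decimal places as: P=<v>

First d^3_{-2,1}(β=1.5014), then the phase factors e^{-i(-2)α} and e^{-i(1)γ}:
With c≡cos(β/2)=0.731212 and s≡sin(β/2)=0.682151, N=[1·120·24·2]^{1/2}=75.894664
Admissible k: 3..4 (factorial args all ≥0)
  k=3: (−1)^0·75.8947/(12)·0.7312^3·0.6822^3 = +0.784875
  k=4: (−1)^1·75.8947/(24)·0.7312^1·0.6822^5 = -0.341543
d^3_{-2,1}(1.5014) = +0.784875 -0.341543 = +0.443332
|D^3_{-2,1}|² = |d^3_{-2,1}(β)|² = (+0.443332)² = 0.196543 (the z-rotation phases have unit modulus)

P=0.1965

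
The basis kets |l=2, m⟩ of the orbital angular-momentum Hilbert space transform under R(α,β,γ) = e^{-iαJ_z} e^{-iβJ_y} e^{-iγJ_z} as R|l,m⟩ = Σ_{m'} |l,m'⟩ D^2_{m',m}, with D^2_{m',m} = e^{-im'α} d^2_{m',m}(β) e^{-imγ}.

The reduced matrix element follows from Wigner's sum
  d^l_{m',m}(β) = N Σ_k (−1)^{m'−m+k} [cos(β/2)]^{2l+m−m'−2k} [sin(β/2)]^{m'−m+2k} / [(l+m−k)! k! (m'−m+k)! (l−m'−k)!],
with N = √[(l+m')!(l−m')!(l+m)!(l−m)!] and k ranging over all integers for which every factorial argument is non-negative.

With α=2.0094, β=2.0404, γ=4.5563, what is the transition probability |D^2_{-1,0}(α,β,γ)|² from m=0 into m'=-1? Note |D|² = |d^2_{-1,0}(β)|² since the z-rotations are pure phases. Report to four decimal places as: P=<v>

P=0.2443

First d^2_{-1,0}(β=2.0404), then the phase factors e^{-i(-1)α} and e^{-i(0)γ}:
Half-angle: c=0.523196, s=0.852213. N=√(1·6·2·2)=4.898979
Admissible k: 1..2 (factorial args all ≥0)
  k=1: (−1)^0·4.8990/(2)·0.5232^3·0.8522^1 = +0.298962
  k=2: (−1)^1·4.8990/(2)·0.5232^1·0.8522^3 = -0.793202
d^2_{-1,0}(2.0404) = +0.298962 -0.793202 = -0.494240
|D^2_{-1,0}|² = |d^2_{-1,0}(β)|² = (-0.494240)² = 0.244273 (the z-rotation phases have unit modulus)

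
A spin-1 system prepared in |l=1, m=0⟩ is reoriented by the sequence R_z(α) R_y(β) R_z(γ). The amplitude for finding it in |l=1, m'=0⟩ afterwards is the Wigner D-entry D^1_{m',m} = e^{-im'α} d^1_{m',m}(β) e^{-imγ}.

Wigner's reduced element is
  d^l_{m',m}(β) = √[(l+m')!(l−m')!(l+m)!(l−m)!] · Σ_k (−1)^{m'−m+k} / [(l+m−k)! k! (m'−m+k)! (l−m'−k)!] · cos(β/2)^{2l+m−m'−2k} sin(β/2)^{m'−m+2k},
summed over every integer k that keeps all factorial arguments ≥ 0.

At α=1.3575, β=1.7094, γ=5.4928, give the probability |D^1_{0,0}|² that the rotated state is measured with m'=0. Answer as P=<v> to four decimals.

First d^1_{0,0}(β=1.7094), then the phase factors e^{-i(0)α} and e^{-i(0)γ}:
With c≡cos(β/2)=0.656445 and s≡sin(β/2)=0.754374, N=[1·1·1·1]^{1/2}=1.000000
k: max(0,(0)−(0))=0 … min(1+(0),1−(0))=1
  k=0: (−1)^0·1.0000/(1)·0.6564^2·0.7544^0 = +0.430920
  k=1: (−1)^1·1.0000/(1)·0.6564^0·0.7544^2 = -0.569080
d^1_{0,0}(1.7094) = +0.430920 -0.569080 = -0.138160
|D^1_{0,0}|² = |d^1_{0,0}(β)|² = (-0.138160)² = 0.019088 (the z-rotation phases have unit modulus)

P=0.0191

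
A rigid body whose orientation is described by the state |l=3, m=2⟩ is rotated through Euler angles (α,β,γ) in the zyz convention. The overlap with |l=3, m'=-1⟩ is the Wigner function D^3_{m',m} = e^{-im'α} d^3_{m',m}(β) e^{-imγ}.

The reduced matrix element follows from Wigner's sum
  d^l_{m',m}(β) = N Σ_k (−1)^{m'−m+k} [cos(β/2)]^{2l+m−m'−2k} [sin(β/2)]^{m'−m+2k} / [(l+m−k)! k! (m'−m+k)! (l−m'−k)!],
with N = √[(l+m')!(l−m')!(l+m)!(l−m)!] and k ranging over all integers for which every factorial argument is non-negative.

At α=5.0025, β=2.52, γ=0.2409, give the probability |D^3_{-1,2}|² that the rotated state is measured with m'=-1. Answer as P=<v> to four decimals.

Split into d^3_{-1,2}(β=2.52) × two z-phases.
Half-angle: c=0.305817, s=0.952090. N=√(2·24·120·1)=75.894664
k: max(0,(2)−(-1))=3 … min(3+(2),3−(-1))=4
  k=3: (−1)^0·75.8947/(12)·0.3058^3·0.9521^3 = +0.156117
  k=4: (−1)^1·75.8947/(24)·0.3058^1·0.9521^5 = -0.756576
d^3_{-1,2}(2.52) = +0.156117 -0.756576 = -0.600459
|D^3_{-1,2}|² = |d^3_{-1,2}(β)|² = (-0.600459)² = 0.360551 (the z-rotation phases have unit modulus)

P=0.3606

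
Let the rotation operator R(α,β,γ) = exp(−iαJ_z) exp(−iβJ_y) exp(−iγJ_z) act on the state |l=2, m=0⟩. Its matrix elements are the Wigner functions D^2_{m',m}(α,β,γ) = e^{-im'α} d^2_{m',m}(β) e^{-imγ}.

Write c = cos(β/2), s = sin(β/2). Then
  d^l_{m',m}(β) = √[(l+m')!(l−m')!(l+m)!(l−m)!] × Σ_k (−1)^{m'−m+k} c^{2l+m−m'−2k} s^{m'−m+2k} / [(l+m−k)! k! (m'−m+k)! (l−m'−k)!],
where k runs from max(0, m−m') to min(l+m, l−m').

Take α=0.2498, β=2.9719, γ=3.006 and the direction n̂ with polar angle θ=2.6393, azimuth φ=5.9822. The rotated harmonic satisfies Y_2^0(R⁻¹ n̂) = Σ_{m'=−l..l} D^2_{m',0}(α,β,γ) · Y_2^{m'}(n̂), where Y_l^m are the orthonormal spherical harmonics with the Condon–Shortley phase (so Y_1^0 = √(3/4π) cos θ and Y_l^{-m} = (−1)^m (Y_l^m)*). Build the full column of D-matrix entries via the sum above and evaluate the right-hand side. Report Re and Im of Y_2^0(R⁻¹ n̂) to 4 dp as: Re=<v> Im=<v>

Need the full column D^2_{m',0} for m'=−2..2 at α=0.2498, β=2.9719, γ=3.006.
cos(β/2)=0.084745, sin(β/2)=0.996403
d^2_{-2,0}: single k=2 term ⇒ +0.017465;  D = +0.015330+0.008367i
d^2_{-1,0}: k∈[1..2] ⇒ +0.001485 -0.205349 = -0.203863;  D = -0.197536-0.050397i
d^2_{0,0}: k∈[0..2] ⇒ +0.000052 -0.028520 +0.985688 = +0.957220;  D = +0.957220+0.000000i
d^2_{1,0}: k∈[0..1] ⇒ -0.001485 +0.205349 = +0.203863;  D = +0.197536-0.050397i
d^2_{2,0}: single k=0 term ⇒ +0.017465;  D = +0.015330-0.008367i
Y_2^{m'}(θ=2.6393,φ=5.9822) and Σ D·Y over m':
  (+0.0153+0.0084i)·(+0.0738+0.0507i)  (-0.1975-0.0504i)·(-0.3113-0.0966i)  (+0.9572+0.0000i)·(+0.4115+0.0000i)  (+0.1975-0.0504i)·(+0.3113-0.0966i)  (+0.0153-0.0084i)·(+0.0738-0.0507i)
Y_2^0(R⁻¹ n̂) = +0.508548+0.000000i

Re=0.5085 Im=0.0000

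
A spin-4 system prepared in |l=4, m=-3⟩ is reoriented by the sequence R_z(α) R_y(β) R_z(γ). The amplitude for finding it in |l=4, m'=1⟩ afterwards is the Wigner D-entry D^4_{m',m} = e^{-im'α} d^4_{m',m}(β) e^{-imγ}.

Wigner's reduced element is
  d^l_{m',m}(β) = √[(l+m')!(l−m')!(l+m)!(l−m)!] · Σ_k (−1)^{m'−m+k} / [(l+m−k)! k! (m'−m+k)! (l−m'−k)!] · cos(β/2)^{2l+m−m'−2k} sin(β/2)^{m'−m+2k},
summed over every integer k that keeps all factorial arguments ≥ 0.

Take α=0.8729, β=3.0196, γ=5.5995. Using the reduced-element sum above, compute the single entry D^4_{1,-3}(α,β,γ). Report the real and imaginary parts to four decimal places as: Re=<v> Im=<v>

First d^4_{1,-3}(β=3.0196), then the phase factors e^{-i(1)α} and e^{-i(-3)γ}:
c=cos(3.0196/2)=0.060959, s=sin(3.0196/2)=0.998140; N=√[120·6·1·5040]=1904.940944
k: max(0,(-3)−(1))=0 … min(4+(-3),4−(1))=1
  k=0: (−1)^4·1904.9409/(144)·0.0610^4·0.9981^4 = +0.000181
  k=1: (−1)^5·1904.9409/(240)·0.0610^2·0.9981^6 = -0.029167
d^4_{1,-3}(3.0196) = +0.000181 -0.029167 = -0.028985
D = (+0.642607-0.766196i)·(-0.028985)·(-0.462009-0.886875i) = +0.028302+0.006259i

Re=0.0283 Im=0.0063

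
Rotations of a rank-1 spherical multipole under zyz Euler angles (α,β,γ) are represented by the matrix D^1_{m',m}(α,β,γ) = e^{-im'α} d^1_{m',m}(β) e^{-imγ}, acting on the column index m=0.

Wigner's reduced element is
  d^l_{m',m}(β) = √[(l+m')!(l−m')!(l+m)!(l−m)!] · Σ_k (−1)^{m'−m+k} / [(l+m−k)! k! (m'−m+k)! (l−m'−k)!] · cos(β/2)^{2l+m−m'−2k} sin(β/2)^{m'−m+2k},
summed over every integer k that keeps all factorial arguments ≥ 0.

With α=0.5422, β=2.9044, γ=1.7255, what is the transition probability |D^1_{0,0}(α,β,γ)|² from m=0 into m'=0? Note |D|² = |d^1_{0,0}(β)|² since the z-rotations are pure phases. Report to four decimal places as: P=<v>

P=0.9448

D^1_{0,0}(0.5422,2.9044,1.7255) = e^{-i·0·0.5422}·d^1_{0,0}(2.9044)·e^{-i·0·1.7255}. Compute d first:
Half-angle: c=0.118319, s=0.992976. N=√(1·1·1·1)=1.000000
k∈{0,1} keeps every argument non-negative
  k=0: (−1)^0·1.0000/(1)·0.1183^2·0.9930^0 = +0.013999
  k=1: (−1)^1·1.0000/(1)·0.1183^0·0.9930^2 = -0.986001
d^1_{0,0}(2.9044) = +0.013999 -0.986001 = -0.972001
|D^1_{0,0}|² = |d^1_{0,0}(β)|² = (-0.972001)² = 0.944787 (the z-rotation phases have unit modulus)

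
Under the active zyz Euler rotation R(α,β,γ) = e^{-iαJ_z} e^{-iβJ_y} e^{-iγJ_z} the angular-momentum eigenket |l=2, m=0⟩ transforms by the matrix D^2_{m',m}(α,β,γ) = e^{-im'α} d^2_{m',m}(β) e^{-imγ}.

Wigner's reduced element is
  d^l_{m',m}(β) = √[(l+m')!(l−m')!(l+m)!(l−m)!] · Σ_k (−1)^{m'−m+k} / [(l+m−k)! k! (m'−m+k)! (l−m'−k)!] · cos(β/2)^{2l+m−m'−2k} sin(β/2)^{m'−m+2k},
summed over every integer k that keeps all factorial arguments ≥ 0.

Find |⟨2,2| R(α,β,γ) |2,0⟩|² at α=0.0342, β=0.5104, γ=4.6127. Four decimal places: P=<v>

P=0.0214

First d^2_{2,0}(β=0.5104), then the phase factors e^{-i(2)α} and e^{-i(0)γ}:
c=cos(0.5104/2)=0.967613, s=sin(0.5104/2)=0.252439; N=√[24·1·2·2]=9.797959
Admissible k: 0..0 (factorial args all ≥0)
  k=0: (−1)^2·9.7980/(4)·0.9676^2·0.2524^2 = +0.146148
d^2_{2,0}(0.5104) = +0.146148
|D^2_{2,0}|² = |d^2_{2,0}(β)|² = (+0.146148)² = 0.021359 (the z-rotation phases have unit modulus)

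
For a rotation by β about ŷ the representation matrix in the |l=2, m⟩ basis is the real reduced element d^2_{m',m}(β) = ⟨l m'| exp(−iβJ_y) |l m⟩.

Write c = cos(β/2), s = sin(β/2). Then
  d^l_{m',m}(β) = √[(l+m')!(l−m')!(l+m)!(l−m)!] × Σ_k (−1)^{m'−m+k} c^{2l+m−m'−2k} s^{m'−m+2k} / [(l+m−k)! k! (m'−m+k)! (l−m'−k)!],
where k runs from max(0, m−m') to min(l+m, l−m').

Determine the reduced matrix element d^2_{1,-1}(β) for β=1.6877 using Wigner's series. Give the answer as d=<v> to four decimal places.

d=0.4281

d^2_{1,-1}(β=1.6877) via Wigner's sum:
With c≡cos(β/2)=0.664591 and s≡sin(β/2)=0.747207, N=[6·1·1·6]^{1/2}=6.000000
k: max(0,(-1)−(1))=0 … min(2+(-1),2−(1))=1
  k=0: (−1)^2·6.0000/(2)·0.6646^2·0.7472^2 = +0.739797
  k=1: (−1)^3·6.0000/(6)·0.6646^0·0.7472^4 = -0.311720
d^2_{1,-1}(1.6877) = +0.739797 -0.311720 = +0.428077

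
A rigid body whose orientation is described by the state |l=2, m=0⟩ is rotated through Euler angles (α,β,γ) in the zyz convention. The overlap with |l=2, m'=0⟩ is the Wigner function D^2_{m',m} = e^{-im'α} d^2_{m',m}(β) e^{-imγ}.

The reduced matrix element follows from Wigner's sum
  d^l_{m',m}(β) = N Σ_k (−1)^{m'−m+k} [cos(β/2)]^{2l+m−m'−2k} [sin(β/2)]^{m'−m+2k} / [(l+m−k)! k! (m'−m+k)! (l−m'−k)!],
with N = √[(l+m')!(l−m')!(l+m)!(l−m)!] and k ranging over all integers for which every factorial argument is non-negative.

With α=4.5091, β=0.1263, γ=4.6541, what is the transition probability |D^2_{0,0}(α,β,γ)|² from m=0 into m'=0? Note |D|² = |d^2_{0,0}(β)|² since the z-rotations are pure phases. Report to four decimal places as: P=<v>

D^2_{0,0}(4.5091,0.1263,4.6541) = e^{-i·0·4.5091}·d^2_{0,0}(0.1263)·e^{-i·0·4.6541}. Compute d first:
c=cos(0.1263/2)=0.998007, s=sin(0.1263/2)=0.063108; N=√[2·2·2·2]=4.000000
k∈{0,1,2} keeps every argument non-negative
  k=0: (−1)^0·4.0000/(4)·0.9980^4·0.0631^0 = +0.992051
  k=1: (−1)^1·4.0000/(1)·0.9980^2·0.0631^2 = -0.015867
  k=2: (−1)^2·4.0000/(4)·0.9980^0·0.0631^4 = +0.000016
d^2_{0,0}(0.1263) = +0.992051 -0.015867 +0.000016 = +0.976199
|D^2_{0,0}|² = |d^2_{0,0}(β)|² = (+0.976199)² = 0.952965 (the z-rotation phases have unit modulus)

P=0.9530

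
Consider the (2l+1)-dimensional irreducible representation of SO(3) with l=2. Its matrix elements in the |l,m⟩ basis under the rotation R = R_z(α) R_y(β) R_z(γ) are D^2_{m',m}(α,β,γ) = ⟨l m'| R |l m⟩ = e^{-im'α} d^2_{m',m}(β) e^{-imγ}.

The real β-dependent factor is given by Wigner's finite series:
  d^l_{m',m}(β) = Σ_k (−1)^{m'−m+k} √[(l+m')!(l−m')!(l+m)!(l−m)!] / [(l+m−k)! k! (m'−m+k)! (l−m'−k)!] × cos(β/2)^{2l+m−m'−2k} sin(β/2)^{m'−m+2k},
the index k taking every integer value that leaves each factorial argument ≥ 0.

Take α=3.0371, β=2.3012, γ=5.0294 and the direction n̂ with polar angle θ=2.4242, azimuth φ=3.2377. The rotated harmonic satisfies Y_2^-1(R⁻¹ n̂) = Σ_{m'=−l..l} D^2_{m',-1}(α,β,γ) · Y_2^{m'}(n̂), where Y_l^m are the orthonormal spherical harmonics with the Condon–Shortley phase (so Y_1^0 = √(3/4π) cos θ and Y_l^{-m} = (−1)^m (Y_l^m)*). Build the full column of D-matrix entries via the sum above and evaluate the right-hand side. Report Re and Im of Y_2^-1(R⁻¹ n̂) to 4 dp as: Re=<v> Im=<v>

Re=-0.0634 Im=-0.1258

Need the full column D^2_{m',-1} for m'=−2..2 at α=3.0371, β=2.3012, γ=5.0294.
cos(β/2)=0.407940, sin(β/2)=0.913009
d^2_{-2,-1}: single k=1 term ⇒ +0.123963;  D = +0.013365-0.123241i
d^2_{-1,-1}: k∈[0..1] ⇒ +0.027694 -0.416163 = -0.388469;  D = +0.081937-0.379729i
d^2_{0,-1}: k∈[0..1] ⇒ -0.151823 +0.760495 = +0.608672;  D = +0.189740-0.578343i
d^2_{1,-1}: k∈[0..1] ⇒ +0.416163 -0.694864 = -0.278702;  D = +0.114026-0.254308i
d^2_{2,-1}: single k=0 term ⇒ -0.620942;  D = -0.311759+0.537006i
Y_2^{m'}(θ=2.4242,φ=3.2377) and Σ D·Y over m':
  (+0.0134-0.1232i)·(+0.1639-0.0319i)  (+0.0819-0.3797i)·(+0.3809-0.0367i)  (+0.1897-0.5783i)·(+0.2218+0.0000i)  (+0.1140-0.2543i)·(-0.3809-0.0367i)  (-0.3118+0.5370i)·(+0.1639+0.0319i)
Y_2^-1(R⁻¹ n̂) = -0.063373-0.125839i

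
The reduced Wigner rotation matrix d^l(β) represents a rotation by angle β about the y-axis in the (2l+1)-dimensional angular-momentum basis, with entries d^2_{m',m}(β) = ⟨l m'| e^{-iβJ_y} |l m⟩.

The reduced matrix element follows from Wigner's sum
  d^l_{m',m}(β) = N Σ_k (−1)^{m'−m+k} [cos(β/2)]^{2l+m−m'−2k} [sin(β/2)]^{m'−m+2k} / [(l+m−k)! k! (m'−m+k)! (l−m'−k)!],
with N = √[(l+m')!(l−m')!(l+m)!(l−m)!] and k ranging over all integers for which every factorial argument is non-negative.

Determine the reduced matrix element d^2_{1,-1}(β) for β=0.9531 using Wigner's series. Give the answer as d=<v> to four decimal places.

d^2_{1,-1}(β=0.9531) via Wigner's sum:
Half-angle: c=0.888583, s=0.458716. N=√(6·1·1·6)=6.000000
The bounds max(0,m−m')=0 and min(l+m,l−m')=1 give 2 terms
  k=0: (−1)^2·6.0000/(2)·0.8886^2·0.4587^2 = +0.498431
  k=1: (−1)^3·6.0000/(6)·0.8886^0·0.4587^4 = -0.044277
d^2_{1,-1}(0.9531) = +0.498431 -0.044277 = +0.454155

d=0.4542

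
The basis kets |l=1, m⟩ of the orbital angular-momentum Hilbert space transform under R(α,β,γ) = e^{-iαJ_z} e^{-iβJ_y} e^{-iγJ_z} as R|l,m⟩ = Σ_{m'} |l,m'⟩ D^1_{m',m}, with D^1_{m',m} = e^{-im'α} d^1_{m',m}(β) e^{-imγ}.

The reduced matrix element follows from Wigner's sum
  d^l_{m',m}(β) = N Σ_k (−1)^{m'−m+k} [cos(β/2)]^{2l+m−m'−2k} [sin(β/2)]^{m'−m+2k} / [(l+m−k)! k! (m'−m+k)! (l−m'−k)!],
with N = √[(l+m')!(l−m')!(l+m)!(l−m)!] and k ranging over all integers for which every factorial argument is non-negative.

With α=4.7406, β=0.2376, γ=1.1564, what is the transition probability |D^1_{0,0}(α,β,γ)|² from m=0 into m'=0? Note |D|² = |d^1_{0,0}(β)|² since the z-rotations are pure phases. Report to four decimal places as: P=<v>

P=0.9446

Split into d^1_{0,0}(β=0.2376) × two z-phases.
c=cos(0.2376/2)=0.992952, s=sin(0.2376/2)=0.118521; N=√[1·1·1·1]=1.000000
k∈{0,1} keeps every argument non-negative
  k=0: (−1)^0·1.0000/(1)·0.9930^2·0.1185^0 = +0.985953
  k=1: (−1)^1·1.0000/(1)·0.9930^0·0.1185^2 = -0.014047
d^1_{0,0}(0.2376) = +0.985953 -0.014047 = +0.971906
|D^1_{0,0}|² = |d^1_{0,0}(β)|² = (+0.971906)² = 0.944601 (the z-rotation phases have unit modulus)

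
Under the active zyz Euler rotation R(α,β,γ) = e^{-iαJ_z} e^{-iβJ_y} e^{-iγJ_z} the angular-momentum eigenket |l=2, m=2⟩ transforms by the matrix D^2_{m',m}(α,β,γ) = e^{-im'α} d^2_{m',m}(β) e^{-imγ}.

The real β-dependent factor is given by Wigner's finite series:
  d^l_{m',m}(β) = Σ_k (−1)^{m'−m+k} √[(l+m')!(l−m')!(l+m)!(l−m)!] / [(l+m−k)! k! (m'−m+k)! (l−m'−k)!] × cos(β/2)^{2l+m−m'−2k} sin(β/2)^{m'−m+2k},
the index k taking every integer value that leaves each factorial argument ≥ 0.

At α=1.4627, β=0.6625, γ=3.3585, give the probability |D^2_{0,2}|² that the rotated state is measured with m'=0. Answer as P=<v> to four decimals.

Split into d^2_{0,2}(β=0.6625) × two z-phases.
Half-angle: c=0.945637, s=0.325225. N=√(2·2·24·1)=9.797959
Admissible k: 2..2 (factorial args all ≥0)
  k=2: (−1)^0·9.7980/(4)·0.9456^2·0.3252^2 = +0.231682
d^2_{0,2}(0.6625) = +0.231682
|D^2_{0,2}|² = |d^2_{0,2}(β)|² = (+0.231682)² = 0.053677 (the z-rotation phases have unit modulus)

P=0.0537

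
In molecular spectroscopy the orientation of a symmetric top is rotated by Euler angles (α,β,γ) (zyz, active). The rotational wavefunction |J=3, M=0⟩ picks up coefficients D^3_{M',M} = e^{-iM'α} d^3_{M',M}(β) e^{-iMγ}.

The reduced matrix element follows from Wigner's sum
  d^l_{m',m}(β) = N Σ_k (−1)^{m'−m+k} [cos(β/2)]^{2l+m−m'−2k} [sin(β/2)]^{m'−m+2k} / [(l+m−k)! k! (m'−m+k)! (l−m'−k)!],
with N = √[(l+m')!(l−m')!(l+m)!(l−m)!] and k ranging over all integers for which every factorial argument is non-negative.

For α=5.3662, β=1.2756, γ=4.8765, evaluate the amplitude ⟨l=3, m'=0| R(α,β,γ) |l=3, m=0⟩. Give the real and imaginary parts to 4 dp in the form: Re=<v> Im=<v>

Split into d^3_{0,0}(β=1.2756) × two z-phases.
c=cos(1.2756/2)=0.803408, s=sin(1.2756/2)=0.595429; N=√[6·6·6·6]=36.000000
k: max(0,(0)−(0))=0 … min(3+(0),3−(0))=3
  k=0: (−1)^0·36.0000/(36)·0.8034^6·0.5954^0 = +0.268915
  k=1: (−1)^1·36.0000/(4)·0.8034^4·0.5954^2 = -1.329373
  k=2: (−1)^2·36.0000/(4)·0.8034^2·0.5954^4 = +0.730189
  k=3: (−1)^3·36.0000/(36)·0.8034^0·0.5954^6 = -0.044564
d^3_{0,0}(1.2756) = +0.268915 -1.329373 +0.730189 -0.044564 = -0.374832
Phases: e^{-i·(0)·5.3662}=+1.000000+0.000000i, e^{-i·(0)·4.8765}=+1.000000+0.000000i ⇒ D=-0.374832+0.000000i

Re=-0.3748 Im=0.0000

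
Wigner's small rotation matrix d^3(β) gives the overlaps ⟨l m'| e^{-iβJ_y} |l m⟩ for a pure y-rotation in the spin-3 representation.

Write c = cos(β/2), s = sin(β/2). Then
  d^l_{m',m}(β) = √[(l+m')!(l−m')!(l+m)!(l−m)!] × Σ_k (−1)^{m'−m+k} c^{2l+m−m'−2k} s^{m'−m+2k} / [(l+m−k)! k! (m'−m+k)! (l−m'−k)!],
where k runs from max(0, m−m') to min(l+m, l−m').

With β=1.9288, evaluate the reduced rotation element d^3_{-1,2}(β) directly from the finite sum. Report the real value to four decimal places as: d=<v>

d=-0.0256

d^3_{-1,2}(β=1.9288) via Wigner's sum:
c=cos(1.9288/2)=0.569910, s=sin(1.9288/2)=0.821707; N=√[2·24·120·1]=75.894664
Admissible k: 3..4 (factorial args all ≥0)
  k=3: (−1)^0·75.8947/(12)·0.5699^3·0.8217^3 = +0.649531
  k=4: (−1)^1·75.8947/(24)·0.5699^1·0.8217^5 = -0.675136
d^3_{-1,2}(1.9288) = +0.649531 -0.675136 = -0.025605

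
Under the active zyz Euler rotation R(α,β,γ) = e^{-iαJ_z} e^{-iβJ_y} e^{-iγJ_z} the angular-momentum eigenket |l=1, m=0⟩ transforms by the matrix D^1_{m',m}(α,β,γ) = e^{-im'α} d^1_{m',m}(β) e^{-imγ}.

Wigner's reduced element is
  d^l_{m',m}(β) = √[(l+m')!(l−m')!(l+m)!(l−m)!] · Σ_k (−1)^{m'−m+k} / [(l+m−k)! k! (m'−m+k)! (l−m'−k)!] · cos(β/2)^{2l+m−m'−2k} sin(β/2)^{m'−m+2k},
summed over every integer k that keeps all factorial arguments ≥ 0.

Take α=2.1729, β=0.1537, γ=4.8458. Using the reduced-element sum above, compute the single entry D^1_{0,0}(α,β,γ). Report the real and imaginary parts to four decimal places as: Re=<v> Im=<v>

D^1_{0,0}(2.1729,0.1537,4.8458) = e^{-i·0·2.1729}·d^1_{0,0}(0.1537)·e^{-i·0·4.8458}. Compute d first:
Half-angle: c=0.997048, s=0.076774. N=√(1·1·1·1)=1.000000
The bounds max(0,m−m')=0 and min(l+m,l−m')=1 give 2 terms
  k=0: (−1)^0·1.0000/(1)·0.9970^2·0.0768^0 = +0.994106
  k=1: (−1)^1·1.0000/(1)·0.9970^0·0.0768^2 = -0.005894
d^1_{0,0}(0.1537) = +0.994106 -0.005894 = +0.988211
Attach z-rotation phases: D = e^{-i(0)(2.1729)}·(+0.988211)·e^{-i(0)(4.8458)} = +0.988211+0.000000i

Re=0.9882 Im=0.0000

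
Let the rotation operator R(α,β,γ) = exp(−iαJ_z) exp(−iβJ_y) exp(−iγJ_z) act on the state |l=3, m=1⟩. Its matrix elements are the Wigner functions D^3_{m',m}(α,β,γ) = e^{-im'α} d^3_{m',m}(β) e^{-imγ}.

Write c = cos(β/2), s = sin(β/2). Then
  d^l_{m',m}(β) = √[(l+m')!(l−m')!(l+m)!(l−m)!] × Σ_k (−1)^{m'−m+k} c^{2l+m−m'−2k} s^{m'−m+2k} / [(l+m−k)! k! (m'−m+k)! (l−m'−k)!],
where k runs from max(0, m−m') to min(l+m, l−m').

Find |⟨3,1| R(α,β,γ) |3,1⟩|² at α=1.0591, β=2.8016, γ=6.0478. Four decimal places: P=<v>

D^3_{1,1}(1.0591,2.8016,6.0478) = e^{-i·1·1.0591}·d^3_{1,1}(2.8016)·e^{-i·1·6.0478}. Compute d first:
With c≡cos(β/2)=0.169179 and s≡sin(β/2)=0.985585, N=[24·2·24·2]^{1/2}=48.000000
Admissible k: 0..2 (factorial args all ≥0)
  k=0: (−1)^0·48.0000/(48)·0.1692^6·0.9856^0 = +0.000023
  k=1: (−1)^1·48.0000/(6)·0.1692^4·0.9856^2 = -0.006366
  k=2: (−1)^2·48.0000/(8)·0.1692^2·0.9856^4 = +0.162039
d^3_{1,1}(2.8016) = +0.000023 -0.006366 +0.162039 = +0.155697
|D^3_{1,1}|² = |d^3_{1,1}(β)|² = (+0.155697)² = 0.024241 (the z-rotation phases have unit modulus)

P=0.0242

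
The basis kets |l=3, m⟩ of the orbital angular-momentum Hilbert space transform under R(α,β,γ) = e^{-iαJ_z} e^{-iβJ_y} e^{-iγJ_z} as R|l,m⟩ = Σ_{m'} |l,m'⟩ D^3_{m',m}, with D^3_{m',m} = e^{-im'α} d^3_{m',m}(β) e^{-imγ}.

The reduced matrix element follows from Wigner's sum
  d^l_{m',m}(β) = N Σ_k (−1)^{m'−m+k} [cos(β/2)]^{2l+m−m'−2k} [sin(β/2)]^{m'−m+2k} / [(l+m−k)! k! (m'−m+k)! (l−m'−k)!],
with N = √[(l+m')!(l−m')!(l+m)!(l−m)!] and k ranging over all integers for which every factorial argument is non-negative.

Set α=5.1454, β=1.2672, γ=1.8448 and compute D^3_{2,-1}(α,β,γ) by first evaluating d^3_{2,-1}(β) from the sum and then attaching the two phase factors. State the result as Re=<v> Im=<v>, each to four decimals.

First d^3_{2,-1}(β=1.2672), then the phase factors e^{-i(2)α} and e^{-i(-1)γ}:
With c≡cos(β/2)=0.805901 and s≡sin(β/2)=0.592050, N=[120·1·2·24]^{1/2}=75.894664
k∈{0,1} keeps every argument non-negative
  k=0: (−1)^3·75.8947/(12)·0.8059^3·0.5920^3 = -0.686990
  k=1: (−1)^4·75.8947/(24)·0.8059^1·0.5920^5 = +0.185384
d^3_{2,-1}(1.2672) = -0.686990 +0.185384 = -0.501606
D = (-0.647862+0.761758i)·(-0.501606)·(-0.270588+0.962695i) = +0.279915+0.416240i

Re=0.2799 Im=0.4162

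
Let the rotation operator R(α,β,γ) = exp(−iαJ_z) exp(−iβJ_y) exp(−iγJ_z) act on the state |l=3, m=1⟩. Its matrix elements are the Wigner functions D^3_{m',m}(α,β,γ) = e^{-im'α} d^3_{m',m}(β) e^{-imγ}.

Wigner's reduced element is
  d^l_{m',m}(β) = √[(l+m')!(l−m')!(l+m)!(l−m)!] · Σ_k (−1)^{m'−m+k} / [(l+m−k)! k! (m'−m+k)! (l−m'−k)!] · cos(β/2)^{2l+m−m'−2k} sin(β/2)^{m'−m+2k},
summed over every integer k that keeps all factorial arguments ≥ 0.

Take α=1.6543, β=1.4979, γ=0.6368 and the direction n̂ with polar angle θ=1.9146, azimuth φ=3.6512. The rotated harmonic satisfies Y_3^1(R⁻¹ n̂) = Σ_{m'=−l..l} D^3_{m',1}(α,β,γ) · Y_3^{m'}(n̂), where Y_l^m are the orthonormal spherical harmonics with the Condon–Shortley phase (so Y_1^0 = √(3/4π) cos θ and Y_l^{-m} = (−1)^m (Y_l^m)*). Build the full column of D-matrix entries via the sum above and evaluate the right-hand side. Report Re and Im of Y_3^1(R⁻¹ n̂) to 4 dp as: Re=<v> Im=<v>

Re=0.0364 Im=0.0243

Need the full column D^3_{m',1} for m'=−3..3 at α=1.6543, β=1.4979, γ=0.6368.
cos(β/2)=0.732404, sin(β/2)=0.680870
d^3_{-3,1}: single k=4 term ⇒ +0.446482;  D = -0.168214-0.413583i
d^3_{-2,1}: k∈[3..4] ⇒ +0.784287 -0.338900 = +0.445387;  D = -0.397135+0.201627i
d^3_{-1,1}: k∈[2..4] ⇒ +0.800356 -0.922250 +0.099629 = -0.022265;  D = -0.011700-0.018943i
d^3_{0,1}: k∈[1..3] ⇒ +0.497060 -1.288716 +0.371247 = -0.420409;  D = -0.338010+0.249986i
d^3_{1,1}: k∈[0..2] ⇒ +0.154349 -1.067141 +0.691688 = -0.221104;  D = +0.145843+0.166183i
d^3_{2,1}: k∈[0..1] ⇒ -0.453752 +0.784287 = +0.330536;  D = -0.229382+0.237987i
d^3_{3,1}: single k=0 term ⇒ +0.516627;  D = +0.400581+0.326250i
Y_3^{m'}(θ=1.9146,φ=3.6512) and Σ D·Y over m':
  (-0.1682-0.4136i)·(-0.0146+0.3479i)  (-0.3971+0.2016i)·(-0.1600+0.2601i)  (-0.0117-0.0189i)·(+0.1147-0.0641i)  (-0.3380+0.2500i)·(+0.3059+0.0000i)  (+0.1458+0.1662i)·(-0.1147-0.0641i)  (-0.2294+0.2380i)·(-0.1600-0.2601i)  (+0.4006+0.3262i)·(+0.0146+0.3479i)
Y_3^1(R⁻¹ n̂) = +0.036364+0.024308i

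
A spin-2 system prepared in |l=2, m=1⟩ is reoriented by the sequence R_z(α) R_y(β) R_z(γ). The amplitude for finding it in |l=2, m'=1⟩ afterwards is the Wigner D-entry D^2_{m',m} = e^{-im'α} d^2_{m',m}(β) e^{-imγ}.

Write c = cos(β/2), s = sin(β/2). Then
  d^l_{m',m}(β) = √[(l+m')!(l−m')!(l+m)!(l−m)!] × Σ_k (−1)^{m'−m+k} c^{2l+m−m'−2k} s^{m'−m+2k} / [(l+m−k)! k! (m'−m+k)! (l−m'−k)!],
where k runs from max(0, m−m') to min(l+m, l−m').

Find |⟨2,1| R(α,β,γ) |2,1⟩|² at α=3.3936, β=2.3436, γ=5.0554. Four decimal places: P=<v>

P=0.1308

Split into d^2_{1,1}(β=2.3436) × two z-phases.
With c≡cos(β/2)=0.388494 and s≡sin(β/2)=0.921451, N=[6·1·6·1]^{1/2}=6.000000
The bounds max(0,m−m')=0 and min(l+m,l−m')=1 give 2 terms
  k=0: (−1)^0·6.0000/(6)·0.3885^4·0.9215^0 = +0.022779
  k=1: (−1)^1·6.0000/(2)·0.3885^2·0.9215^2 = -0.384445
d^2_{1,1}(2.3436) = +0.022779 -0.384445 = -0.361666
|D^2_{1,1}|² = |d^2_{1,1}(β)|² = (-0.361666)² = 0.130802 (the z-rotation phases have unit modulus)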